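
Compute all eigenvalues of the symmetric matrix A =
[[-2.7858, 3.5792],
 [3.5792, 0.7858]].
sigma(A) ≈ {-5, 3}

A is real symmetric, so its spectrum consists of real eigenvalues. Expanding the characteristic polynomial of the displayed matrix gives
  det(λ I - A) = p(λ) = λ^2 + (2)λ + (-15).
Solving p(λ) = 0 yields eigenvalues ≈ -5, 3. (A is shown rounded to 4 decimals, so these recover the underlying integer eigenvalues to within that precision.)
Verification: the trace of A = -2 equals the sum of eigenvalues -2, and det(A) ≈ -14.9998 matches the eigenvalue product -15.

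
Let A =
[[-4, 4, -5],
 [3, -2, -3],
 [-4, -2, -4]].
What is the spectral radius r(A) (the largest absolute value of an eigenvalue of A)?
r(A) ≈ 8.5333

The eigenvalues of A are the roots of its characteristic polynomial. With M = A (coefficients from the trace, the sum of principal 2x2 minors, and det A):
  p(λ) = det(λ I - M) = λ^3 + 10λ^2 - 6λ - 158.
No integer candidate from the rational root theorem (±divisors of 158) is a root, so the roots are irrational. The cubic discriminant is Δ = 133076 > 0, so there are three distinct real roots. p(-9) = -23 and p(-8) = 18 have opposite signs, so a root lies in (-9, -8); Newton's method refines it to λ ≈ -8.5333. p(-6) = 22 and p(-5) = -3 have opposite signs, so a root lies in (-6, -5); Newton's method refines it to λ ≈ -5.0984. p(3) = -59 and p(4) = 42 have opposite signs, so a root lies in (3, 4); Newton's method refines it to λ ≈ 3.6317. Check (Vieta): the three roots sum to -10, matching tr M = -10.
Thus the eigenvalues (to 4 decimals) are -8.5333 (modulus 8.5333); -5.0984 (modulus 5.0984); 3.6317 (modulus 3.6317). The spectral radius is the largest modulus: r(A) ≈ 8.5333. (Cross-check: r(A) ≤ ||A||_2 ≈ 8.7445; equality holds whenever A is normal, though it can also hold for some non-normal A.)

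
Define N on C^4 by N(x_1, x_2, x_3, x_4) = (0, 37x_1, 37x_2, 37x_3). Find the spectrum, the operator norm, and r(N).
sigma(N) = {0}; ||N|| = 37; r(N) = 0. (N is nilpotent with N^4 = 0.)

On C^4, N is a strictly lower-triangular matrix with 37 on the subdiagonal and zeros elsewhere, so its characteristic polynomial is lambda^4 and every eigenvalue is 0: sigma(N) = {0}. For the operator norm, N e_i = 37e_{i+1} for i = 1, ..., 3 and N e_4 = 0, so the singular values of N are 37 (with multiplicity 3) and 0; hence ||N|| = 37. The spectral radius r(N) = max|lambda| = 0. Note ||N|| > r(N) — characteristic of non-normal nilpotent operators. Indeed N^4 = 0.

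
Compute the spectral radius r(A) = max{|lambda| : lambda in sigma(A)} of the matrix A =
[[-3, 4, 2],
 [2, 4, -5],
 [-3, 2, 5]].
r(A) ≈ 4.2493

The eigenvalues of A are the roots of its characteristic polynomial. With M = A (coefficients from the trace, the sum of principal 2x2 minors, and det A):
  p(λ) = det(λ I - M) = λ^3 - 6λ^2 + λ + 38.
No integer candidate from the rational root theorem (±divisors of 38) is a root, so the roots are irrational. The cubic discriminant is Δ = -10228 < 0, so there is one real root and a complex-conjugate pair. p(-3) = -46 and p(-2) = 4 have opposite signs, so a root lies in (-3, -2); Newton's method refines it to λ ≈ -2.1045. Dividing out (λ - (-2.1045)) leaves approximately λ^2 - 8.1045λ + 18.0563. For λ^2 - 8.1045λ + 18.0563 the discriminant is -6.5416. It is negative, so the remaining roots are the complex-conjugate pair λ ≈ 4.0523 ± 1.2788i. Their product equals the constant term, so |λ|^2 ≈ 18.0563 and |λ| ≈ 4.2493.
Thus the eigenvalues (to 4 decimals) are -2.1045 (modulus 2.1045); 4.0523 ± 1.2788i (modulus 4.2493). The spectral radius is the largest modulus: r(A) ≈ 4.2493. (Cross-check: r(A) ≤ ||A||_2 ≈ 8.5572; equality holds whenever A is normal, though it can also hold for some non-normal A.)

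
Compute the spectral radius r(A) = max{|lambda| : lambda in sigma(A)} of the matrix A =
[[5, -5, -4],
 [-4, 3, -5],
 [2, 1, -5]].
r(A) ≈ 8.6074

The eigenvalues of A are the roots of its characteristic polynomial. With M = A (coefficients from the trace, the sum of principal 2x2 minors, and det A):
  p(λ) = det(λ I - M) = λ^3 - 3λ^2 - 32λ - 140.
No integer candidate from the rational root theorem (±divisors of 140) is a root, so the roots are irrational. The cubic discriminant is Δ = -645952 < 0, so there is one real root and a complex-conjugate pair. p(8) = -76 and p(9) = 58 have opposite signs, so a root lies in (8, 9); Newton's method refines it to λ ≈ 8.6074. Dividing out (λ - (8.6074)) leaves approximately λ^2 + 5.6074λ + 16.2651. For λ^2 + 5.6074λ + 16.2651 the discriminant is -33.6174. It is negative, so the remaining roots are the complex-conjugate pair λ ≈ -2.8037 ± 2.899i. Their product equals the constant term, so |λ|^2 ≈ 16.2651 and |λ| ≈ 4.033.
Thus the eigenvalues (to 4 decimals) are 8.6074 (modulus 8.6074); -2.8037 ± 2.899i (modulus 4.033). The spectral radius is the largest modulus: r(A) ≈ 8.6074. (Cross-check: r(A) ≤ ||A||_2 ≈ 8.9276; equality holds whenever A is normal, though it can also hold for some non-normal A.)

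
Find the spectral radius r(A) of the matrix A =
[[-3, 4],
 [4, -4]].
r(A) = (7 + sqrt(65))/2 ≈ 7.5311

The eigenvalues of A are the roots of its characteristic polynomial. With M = A (coefficients from the trace and determinant):
  p(λ) = det(λ I - M) = λ^2 + 7λ - 4.
For λ^2 + 7λ - 4 the discriminant is 65. It is nonnegative but not a perfect square, so the roots are real and irrational: λ = (-7 ± sqrt(65))/2 ≈ 0.5311, -7.5311.
Thus the eigenvalues (to 4 decimals) are 0.5311 (modulus 0.5311); -7.5311 (modulus 7.5311). The spectral radius is the largest modulus: r(A) = (7 + sqrt(65))/2 ≈ 7.5311. (Cross-check: r(A) ≤ ||A||_2 ≈ 7.5311; equality holds whenever A is normal, though it can also hold for some non-normal A.)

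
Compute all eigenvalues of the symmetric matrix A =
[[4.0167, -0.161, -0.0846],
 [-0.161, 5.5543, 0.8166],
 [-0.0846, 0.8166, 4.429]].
sigma(A) ≈ {4, 6} (4 with multiplicity 2)

A is real symmetric, so its spectrum consists of real eigenvalues. Expanding the characteristic polynomial of the displayed matrix gives
  det(λ I - A) = p(λ) = λ^3 + (-14)λ^2 + (64)λ + (-96).
Solving p(λ) = 0 yields eigenvalues ≈ 4, 4, 6. (A is shown rounded to 4 decimals, so these recover the underlying integer eigenvalues to within that precision.)
Verification: the trace of A = 14 equals the sum of eigenvalues 14, and det(A) ≈ 96.0000 matches the eigenvalue product 96.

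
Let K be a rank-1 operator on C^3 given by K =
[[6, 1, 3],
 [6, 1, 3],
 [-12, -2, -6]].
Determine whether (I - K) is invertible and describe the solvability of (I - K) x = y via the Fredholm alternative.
(I - K) is singular (det(I - K) = 0, i.e. 1 ∈ sigma(K)). (I - K) x = y is solvable iff y ⊥ ker((I - K)^*) = span{(6, 1, 3)}, i.e. iff 6y_1 + y_2 + 3y_3 = 0. When solvable, the solutions are x = y + c·(1, 1, -2), c arbitrary (ker(I - K) = span{(1, 1, -2)}, dimension 1).

K has rank 1, so it is an outer product K = u v^T: every row of K is a multiple of one row vector. Reading off the entries, u = (1, 1, -2) and v = (6, 1, 3) (row i of K equals u_i·v^T). A rank-one matrix u v^T satisfies K u = u (v·u) and kills the (2)-dimensional subspace v^⊥, so its characteristic polynomial is lambda^2 (lambda - v·u) with v·u = tr K = 1. Hence the eigenvalues of I - K are 1 (multiplicity 2) and 1 - (1) = 0, so det(I - K) = 0. (Direct check: I - K =
[[-5, -1, -3],
 [-6, 0, -3],
 [12, 2, 7]]
has determinant 0.) So 1 is an eigenvalue of K and (I - K) is not invertible. The finite-dimensional Fredholm alternative says: either (I - K) is invertible, or ker(I - K) ≠ {0} and then range(I - K) = ker((I - K)^*)^⊥, with dim ker(I - K) = dim ker((I - K)^*). We are in the second case, so we need both kernels. Kernel of I - K: (I - K) u = u - u (v·u) = u - u = 0, so ker(I - K) = span{u} = span{(1, 1, -2)} (it is exactly 1-dimensional because rank(I - K) = 2). Kernel of the adjoint: K is real, so (I - K)^* = I - K^T = I - v u^T, and (I - v u^T) v = v - v (u·v) = 0; hence ker((I - K)^*) = span{v} = span{(6, 1, 3)}. Therefore (I - K) x = y is solvable iff <y, v> = 0, i.e. iff 6y_1 + y_2 + 3y_3 = 0. When this holds, K y = u (v·y) = 0, so (I - K) y = y and x = y is a particular solution; the full solution set is the line x = y + c·u = y + c·(1, 1, -2), c ∈ C.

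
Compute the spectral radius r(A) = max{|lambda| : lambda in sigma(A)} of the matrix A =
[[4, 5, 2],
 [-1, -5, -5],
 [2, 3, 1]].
r(A) ≈ 2.8552

The eigenvalues of A are the roots of its characteristic polynomial. With M = A (coefficients from the trace, the sum of principal 2x2 minors, and det A):
  p(λ) = det(λ I - M) = λ^3 - 5λ - 9.
No integer candidate from the rational root theorem (±divisors of 9) is a root, so the roots are irrational. The cubic discriminant is Δ = -1687 < 0, so there is one real root and a complex-conjugate pair. p(2) = -11 and p(3) = 3 have opposite signs, so a root lies in (2, 3); Newton's method refines it to λ ≈ 2.8552. Dividing out (λ - (2.8552)) leaves approximately λ^2 + 2.8552λ + 3.1521. For λ^2 + 2.8552λ + 3.1521 the discriminant is -4.4564. It is negative, so the remaining roots are the complex-conjugate pair λ ≈ -1.4276 ± 1.0555i. Their product equals the constant term, so |λ|^2 ≈ 3.1521 and |λ| ≈ 1.7754.
Thus the eigenvalues (to 4 decimals) are 2.8552 (modulus 2.8552); -1.4276 ± 1.0555i (modulus 1.7754). The spectral radius is the largest modulus: r(A) ≈ 2.8552. (Cross-check: r(A) ≤ ||A||_2 ≈ 9.9954; equality holds whenever A is normal, though it can also hold for some non-normal A.)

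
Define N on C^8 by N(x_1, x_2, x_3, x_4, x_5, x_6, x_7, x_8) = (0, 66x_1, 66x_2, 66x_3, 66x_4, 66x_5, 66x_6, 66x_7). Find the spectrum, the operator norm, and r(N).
sigma(N) = {0}; ||N|| = 66; r(N) = 0. (N is nilpotent with N^8 = 0.)

On C^8, N is a strictly lower-triangular matrix with 66 on the subdiagonal and zeros elsewhere, so its characteristic polynomial is lambda^8 and every eigenvalue is 0: sigma(N) = {0}. For the operator norm, N e_i = 66e_{i+1} for i = 1, ..., 7 and N e_8 = 0, so the singular values of N are 66 (with multiplicity 7) and 0; hence ||N|| = 66. The spectral radius r(N) = max|lambda| = 0. Note ||N|| > r(N) — characteristic of non-normal nilpotent operators. Indeed N^8 = 0.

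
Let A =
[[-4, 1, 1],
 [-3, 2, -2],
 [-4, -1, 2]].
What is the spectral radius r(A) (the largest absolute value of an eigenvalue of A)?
r(A) ≈ 3.453

The eigenvalues of A are the roots of its characteristic polynomial. With M = A (coefficients from the trace, the sum of principal 2x2 minors, and det A):
  p(λ) = det(λ I - M) = λ^3 - 7λ - 17.
No integer candidate from the rational root theorem (±divisors of 17) is a root, so the roots are irrational. The cubic discriminant is Δ = -6431 < 0, so there is one real root and a complex-conjugate pair. p(3) = -11 and p(4) = 19 have opposite signs, so a root lies in (3, 4); Newton's method refines it to λ ≈ 3.453. Dividing out (λ - (3.453)) leaves approximately λ^2 + 3.453λ + 4.9232. For λ^2 + 3.453λ + 4.9232 the discriminant is -7.7697. It is negative, so the remaining roots are the complex-conjugate pair λ ≈ -1.7265 ± 1.3937i. Their product equals the constant term, so |λ|^2 ≈ 4.9232 and |λ| ≈ 2.2188.
Thus the eigenvalues (to 4 decimals) are 3.453 (modulus 3.453); -1.7265 ± 1.3937i (modulus 2.2188). The spectral radius is the largest modulus: r(A) ≈ 3.453. (Cross-check: r(A) ≤ ||A||_2 ≈ 6.5414; equality holds whenever A is normal, though it can also hold for some non-normal A.)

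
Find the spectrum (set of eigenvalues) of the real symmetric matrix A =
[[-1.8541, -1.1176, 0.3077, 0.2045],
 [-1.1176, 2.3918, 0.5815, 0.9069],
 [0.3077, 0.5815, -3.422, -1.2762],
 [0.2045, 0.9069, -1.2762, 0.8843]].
sigma(A) ≈ {-4, -2, 1, 3}

A is real symmetric, so its spectrum consists of real eigenvalues. Expanding the characteristic polynomial of the displayed matrix gives
  det(λ I - A) = p(λ) = λ^4 + (2)λ^3 + (-13)λ^2 + (-14)λ + (24.0011).
Solving p(λ) = 0 yields eigenvalues ≈ -4, -2, 1, 3. (A is shown rounded to 4 decimals, so these recover the underlying integer eigenvalues to within that precision.)
Verification: the trace of A = -2 equals the sum of eigenvalues -2, and det(A) ≈ 24.0011 matches the eigenvalue product 24.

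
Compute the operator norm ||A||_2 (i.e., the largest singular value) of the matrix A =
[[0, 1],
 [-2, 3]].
||A||_2 = sqrt((14 + sqrt(180))/2) ≈ 3.7025 (= sqrt(largest eigenvalue of A^T A))

||A||_2 = sigma_max(A) = sqrt(lambda_max(A^T A)). Form the symmetric matrix M = A^T A =
[[4, -6],
 [-6, 10]].
Its characteristic polynomial (trace, determinant of M give the coefficients) is
  p(λ) = det(λ I - M) = λ^2 - 14λ + 4.
For λ^2 - 14λ + 4 the discriminant is 180. It is nonnegative but not a perfect square, so the roots are real and irrational: λ = (14 ± sqrt(180))/2 ≈ 13.7082, 0.2918.
So the eigenvalues of A^T A are ≈ 0.2918, 13.7082 (all ≥ 0, as they must be for A^T A). The largest is λ_max = (14 + sqrt(180))/2 ≈ 13.7082, hence ||A||_2 = sqrt(λ_max) = sqrt((14 + sqrt(180))/2) ≈ 3.7025.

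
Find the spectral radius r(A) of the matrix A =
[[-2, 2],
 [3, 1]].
r(A) = (1 + sqrt(33))/2 ≈ 3.3723

The eigenvalues of A are the roots of its characteristic polynomial. With M = A (coefficients from the trace and determinant):
  p(λ) = det(λ I - M) = λ^2 + λ - 8.
For λ^2 + λ - 8 the discriminant is 33. It is nonnegative but not a perfect square, so the roots are real and irrational: λ = (-1 ± sqrt(33))/2 ≈ 2.3723, -3.3723.
Thus the eigenvalues (to 4 decimals) are 2.3723 (modulus 2.3723); -3.3723 (modulus 3.3723). The spectral radius is the largest modulus: r(A) = (1 + sqrt(33))/2 ≈ 3.3723. (Cross-check: r(A) ≤ ||A||_2 ≈ 3.6226; equality holds whenever A is normal, though it can also hold for some non-normal A.)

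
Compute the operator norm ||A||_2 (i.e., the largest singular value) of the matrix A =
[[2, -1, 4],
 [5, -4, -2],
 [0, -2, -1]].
||A||_2 ≈ 6.9588 (= sqrt(largest eigenvalue of A^T A))

||A||_2 = sigma_max(A) = sqrt(lambda_max(A^T A)). Form the symmetric matrix M = A^T A =
[[29, -22, -2],
 [-22, 21, 6],
 [-2, 6, 21]].
Its characteristic polynomial (trace, sum of principal 2x2 minors, determinant of M give the coefficients) is
  p(λ) = det(λ I - M) = λ^3 - 71λ^2 + 1135λ - 2025.
No integer candidate from the rational root theorem (±divisors of 2025) is a root, so the roots are irrational. The cubic discriminant is Δ = 572928000 > 0, so there are three distinct real roots. p(2) = -31 and p(3) = 768 have opposite signs, so a root lies in (2, 3); Newton's method refines it to λ ≈ 2.036. p(20) = 275 and p(21) = -240 have opposite signs, so a root lies in (20, 21); Newton's method refines it to λ ≈ 20.5385. p(48) = -537 and p(49) = 768 have opposite signs, so a root lies in (48, 49); Newton's method refines it to λ ≈ 48.4254. Check (Vieta): the three roots sum to 71, matching tr M = 71.
So the eigenvalues of A^T A are ≈ 2.036, 20.5385, 48.4254 (all ≥ 0, as they must be for A^T A). The largest is λ_max ≈ 48.4254, hence ||A||_2 = sqrt(λ_max) ≈ 6.9588.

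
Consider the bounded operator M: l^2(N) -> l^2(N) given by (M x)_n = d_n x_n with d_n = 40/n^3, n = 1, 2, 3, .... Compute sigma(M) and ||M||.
sigma(M) = {40/n^3 : n ≥ 1} ∪ {0}; ||M|| = 40

A bounded diagonal operator on l^2 with diagonal entries d_n has spectrum equal to the closure of {d_n : n ≥ 1}: every d_n is an eigenvalue (with eigenvector e_n), so {d_n} ⊂ sigma(M); the spectrum is closed, so its closure is too; and for lambda not in the closure, (M - lambda I) has bounded inverse (the diagonal entries 1/(d_n - lambda) are bounded). For our sequence d_n = 40/n^3, n = 1, 2, 3, ...:
  - {d_n} = {40/n^3 : n ≥ 1}; the only limit point is 0
  - closure = {40/n^3 : n ≥ 1} ∪ {0}
For the norm: a diagonal operator has ||M|| = sup_n |d_n|. Here d_n = 40/n^3 is positive and decreasing, so sup_n |d_n| = d_1 = 40. So ||M|| = 40.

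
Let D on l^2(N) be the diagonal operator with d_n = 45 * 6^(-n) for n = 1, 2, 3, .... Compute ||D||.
||D|| = 15/2 (attained at n = 1)

For D diagonal, ||D|| = sup_n |d_n|. The sequence d_n = 45 * 6^(-n) is positive and strictly decreasing (ratio 6^(-1) < 1), so the supremum is d_1 = 45/6 = 15/2. Hence ||D|| = 15/2.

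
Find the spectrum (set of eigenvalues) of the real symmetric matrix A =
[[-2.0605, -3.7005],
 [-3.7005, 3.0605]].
sigma(A) ≈ {-4, 5}

A is real symmetric, so its spectrum consists of real eigenvalues. Expanding the characteristic polynomial of the displayed matrix gives
  det(λ I - A) = p(λ) = λ^2 + (-1)λ + (-20).
Solving p(λ) = 0 yields eigenvalues ≈ -4, 5. (A is shown rounded to 4 decimals, so these recover the underlying integer eigenvalues to within that precision.)
Verification: the trace of A = 1 equals the sum of eigenvalues 1, and det(A) ≈ -19.9999 matches the eigenvalue product -20.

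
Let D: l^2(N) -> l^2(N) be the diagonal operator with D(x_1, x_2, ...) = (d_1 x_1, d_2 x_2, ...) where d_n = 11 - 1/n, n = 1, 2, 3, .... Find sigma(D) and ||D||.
sigma(D) = {11 - 1/n : n ≥ 1} ∪ {11}; ||D|| = 11

A bounded diagonal operator on l^2 with diagonal entries d_n has spectrum equal to the closure of {d_n : n ≥ 1}: every d_n is an eigenvalue (with eigenvector e_n), so {d_n} ⊂ sigma(D); the spectrum is closed, so its closure is too; and for lambda not in the closure, (D - lambda I) has bounded inverse (the diagonal entries 1/(d_n - lambda) are bounded). For our sequence d_n = 11 - 1/n, n = 1, 2, 3, ...:
  - {d_n} = {11 - 1/n : n ≥ 1}; the only limit point is 11
  - closure = {11 - 1/n : n ≥ 1} ∪ {11}
For the norm: a diagonal operator has ||D|| = sup_n |d_n|. Here d_n = 11 - 1/n increases monotonically from d_1 = 10 toward 11, with all terms in [10, 11); so sup_n |d_n| = 11 (the supremum is the limit, not attained). So ||D|| = 11.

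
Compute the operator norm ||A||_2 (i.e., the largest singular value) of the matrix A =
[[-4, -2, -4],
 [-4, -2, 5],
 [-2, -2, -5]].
||A||_2 ≈ 8.3632 (= sqrt(largest eigenvalue of A^T A))

||A||_2 = sigma_max(A) = sqrt(lambda_max(A^T A)). Form the symmetric matrix M = A^T A =
[[36, 20, 6],
 [20, 12, 8],
 [6, 8, 66]].
Its characteristic polynomial (trace, sum of principal 2x2 minors, determinant of M give the coefficients) is
  p(λ) = det(λ I - M) = λ^3 - 114λ^2 + 3100λ - 1296.
No integer candidate from the rational root theorem (±divisors of 1296) is a root, so the roots are irrational. The cubic discriminant is Δ = 6246001472 > 0, so there are three distinct real roots. p(0) = -1296 and p(1) = 1691 have opposite signs, so a root lies in (0, 1); Newton's method refines it to λ ≈ 0.4247. p(43) = 725 and p(44) = -416 have opposite signs, so a root lies in (43, 44); Newton's method refines it to λ ≈ 43.632. p(69) = -1641 and p(70) = 104 have opposite signs, so a root lies in (69, 70); Newton's method refines it to λ ≈ 69.9433. Check (Vieta): the three roots sum to 114, matching tr M = 114.
So the eigenvalues of A^T A are ≈ 0.4247, 43.632, 69.9433 (all ≥ 0, as they must be for A^T A). The largest is λ_max ≈ 69.9433, hence ||A||_2 = sqrt(λ_max) ≈ 8.3632.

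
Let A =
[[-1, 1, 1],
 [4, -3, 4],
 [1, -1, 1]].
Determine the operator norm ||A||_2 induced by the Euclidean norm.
||A||_2 ≈ 6.648 (= sqrt(largest eigenvalue of A^T A))

||A||_2 = sigma_max(A) = sqrt(lambda_max(A^T A)). Form the symmetric matrix M = A^T A =
[[18, -14, 16],
 [-14, 11, -12],
 [16, -12, 18]].
Its characteristic polynomial (trace, sum of principal 2x2 minors, determinant of M give the coefficients) is
  p(λ) = det(λ I - M) = λ^3 - 47λ^2 + 124λ - 4.
No integer candidate from the rational root theorem (±divisors of 4) is a root, so the roots are irrational. The cubic discriminant is Δ = 25097104 > 0, so there are three distinct real roots. p(0) = -4 and p(1) = 74 have opposite signs, so a root lies in (0, 1); Newton's method refines it to λ ≈ 0.0327. p(2) = 64 and p(3) = -28 have opposite signs, so a root lies in (2, 3); Newton's method refines it to λ ≈ 2.7709. p(44) = -356 and p(45) = 1526 have opposite signs, so a root lies in (44, 45); Newton's method refines it to λ ≈ 44.1964. Check (Vieta): the three roots sum to 47, matching tr M = 47.
So the eigenvalues of A^T A are ≈ 0.0327, 2.7709, 44.1964 (all ≥ 0, as they must be for A^T A). The largest is λ_max ≈ 44.1964, hence ||A||_2 = sqrt(λ_max) ≈ 6.648.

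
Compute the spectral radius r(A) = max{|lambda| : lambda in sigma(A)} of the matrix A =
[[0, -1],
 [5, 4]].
r(A) = sqrt(5) ≈ 2.2361

The eigenvalues of A are the roots of its characteristic polynomial. With M = A (coefficients from the trace and determinant):
  p(λ) = det(λ I - M) = λ^2 - 4λ + 5.
For λ^2 - 4λ + 5 the discriminant is -4. It is negative, so the roots are the complex-conjugate pair λ = 2 ± (sqrt(4)/2) i ≈ 2 ± 1i. For a conjugate pair the product of the roots equals the constant term, so |λ|^2 = 5 and |λ| = sqrt(5) ≈ 2.2361.
Thus the eigenvalues (to 4 decimals) are 2 ± 1i (modulus 2.2361). The spectral radius is the largest modulus: r(A) = sqrt(5) ≈ 2.2361. (Cross-check: r(A) ≤ ||A||_2 ≈ 6.434; equality holds whenever A is normal, though it can also hold for some non-normal A.)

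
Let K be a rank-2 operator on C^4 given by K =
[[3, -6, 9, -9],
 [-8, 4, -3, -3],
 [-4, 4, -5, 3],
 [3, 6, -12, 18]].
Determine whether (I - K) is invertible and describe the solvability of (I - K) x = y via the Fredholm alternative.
(I - K) is invertible (det(I - K) = 75 ≠ 0), so for every y in C^4 the equation (I - K) x = y has a unique solution.

K has rank 2 and factors as K = U V^T = u1 v1^T + u2 v2^T with u1 = (3, -2, -2, -3), v1 = (1, -2, 3, -3), u2 = (0, -3, -1, 3), v2 = (2, 0, -1, 3) (multiplying out reproduces the displayed K). The nonzero eigenvalues of U V^T coincide with those of the 2 x 2 matrix G = V^T U = [[v1·u1, v1·u2], [v2·u1, v2·u2]] = [[10, -6], [-1, 10]], and by the Sylvester determinant identity det(I_4 - U V^T) = det(I_2 - V^T U) = det([[-9, 6], [1, -9]]) = (-9)(-9) - (6)(1) = 75. (Direct check: I - K =
[[-2, 6, -9, 9],
 [8, -3, 3, 3],
 [4, -4, 6, -3],
 [-3, -6, 12, -17]]
has determinant 75.) The finite-dimensional Fredholm alternative says: either (I - K) is invertible, or ker(I - K) ≠ {0} and then range(I - K) = ker((I - K)^*)^⊥, with dim ker(I - K) = dim ker((I - K)^*). Since det(I - K) ≠ 0, 1 is not an eigenvalue of K and ker(I - K) = {0}, so we are in the first case: for every y there is a unique x = (I - K)^(-1) y. (Explicitly, by the Woodbury identity, (I - U V^T)^(-1) = I + U (I_2 - G)^(-1) V^T.)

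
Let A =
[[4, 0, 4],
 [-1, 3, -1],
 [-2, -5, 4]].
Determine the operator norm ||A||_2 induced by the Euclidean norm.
||A||_2 ≈ 7.5204 (= sqrt(largest eigenvalue of A^T A))

||A||_2 = sigma_max(A) = sqrt(lambda_max(A^T A)). Form the symmetric matrix M = A^T A =
[[21, 7, 9],
 [7, 34, -23],
 [9, -23, 33]].
Its characteristic polynomial (trace, sum of principal 2x2 minors, determinant of M give the coefficients) is
  p(λ) = det(λ I - M) = λ^3 - 88λ^2 + 1870λ - 5184.
No integer candidate from the rational root theorem (±divisors of 5184) is a root, so the roots are irrational. The cubic discriminant is Δ = 1422006816 > 0, so there are three distinct real roots. p(3) = -339 and p(4) = 952 have opposite signs, so a root lies in (3, 4); Newton's method refines it to λ ≈ 3.2513. p(28) = 136 and p(29) = -573 have opposite signs, so a root lies in (28, 29); Newton's method refines it to λ ≈ 28.1924. p(56) = -816 and p(57) = 687 have opposite signs, so a root lies in (56, 57); Newton's method refines it to λ ≈ 56.5563. Check (Vieta): the three roots sum to 88, matching tr M = 88.
So the eigenvalues of A^T A are ≈ 3.2513, 28.1924, 56.5563 (all ≥ 0, as they must be for A^T A). The largest is λ_max ≈ 56.5563, hence ||A||_2 = sqrt(λ_max) ≈ 7.5204.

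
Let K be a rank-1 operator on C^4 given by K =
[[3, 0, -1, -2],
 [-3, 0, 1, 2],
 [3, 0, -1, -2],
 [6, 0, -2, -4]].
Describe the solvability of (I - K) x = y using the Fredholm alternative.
(I - K) is invertible (det(I - K) = 3 ≠ 0), so for every y in C^4 the equation (I - K) x = y has a unique solution.

K has rank 1, so it is an outer product K = u v^T: every row of K is a multiple of one row vector. Reading off the entries, u = (1, -1, 1, 2) and v = (3, 0, -1, -2) (row i of K equals u_i·v^T). A rank-one matrix u v^T satisfies K u = u (v·u) and kills the (3)-dimensional subspace v^⊥, so its characteristic polynomial is lambda^3 (lambda - v·u) with v·u = tr K = -2. Hence the eigenvalues of I - K are 1 (multiplicity 3) and 1 - (-2) = 3, so det(I - K) = 3. (Direct check: I - K =
[[-2, 0, 1, 2],
 [3, 1, -1, -2],
 [-3, 0, 2, 2],
 [-6, 0, 2, 5]]
has determinant 3.) The finite-dimensional Fredholm alternative says: either (I - K) is invertible, or ker(I - K) ≠ {0} and then range(I - K) = ker((I - K)^*)^⊥, with dim ker(I - K) = dim ker((I - K)^*). Since det(I - K) ≠ 0, 1 is not an eigenvalue of K and ker(I - K) = {0}, so we are in the first case: for every y there is a unique x = (I - K)^(-1) y. Explicitly, by the Sherman–Morrison formula, (I - u v^T)^(-1) = I + u v^T/(1 - v·u), i.e. (I - K)^(-1) = I + K/(3).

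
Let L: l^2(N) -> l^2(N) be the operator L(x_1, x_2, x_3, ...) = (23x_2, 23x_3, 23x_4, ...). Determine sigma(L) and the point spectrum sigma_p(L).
sigma(L) = closed disk {z in C : |z| ≤ 23}; sigma_p(L) = open disk {z in C : |z| < 23}

Note L = 23·V where V is the unit left shift (V x)_k = x_{k+1}; so sigma(L) = 23·sigma(V) and ||L|| = 23||V||. ||L x||^2 = 529sum_{k≥2} |x_k|^2 ≤ 529||x||^2, with equality on {x : x_1 = 0}, so ||L|| = 23. For any lambda with |lambda| < 23, set r = lambda/23 (|r| < 1); the vector x = (1, r, r^2, ...) is in l^2 and satisfies L x = 23(r, r^2, ...) = lambda x, so lambda is an eigenvalue. On the boundary |lambda| = 23 the geometric series diverges, so no l^2 eigenvector exists, but these lambda lie in the approximate point spectrum. Hence sigma(L) is the closed disk of radius 23 and sigma_p(L) is the open disk.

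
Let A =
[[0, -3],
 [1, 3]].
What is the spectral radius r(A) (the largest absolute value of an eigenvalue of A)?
r(A) = sqrt(3) ≈ 1.7321

The eigenvalues of A are the roots of its characteristic polynomial. With M = A (coefficients from the trace and determinant):
  p(λ) = det(λ I - M) = λ^2 - 3λ + 3.
For λ^2 - 3λ + 3 the discriminant is -3. It is negative, so the roots are the complex-conjugate pair λ = 3/2 ± (sqrt(3)/2) i ≈ 1.5 ± 0.866i. For a conjugate pair the product of the roots equals the constant term, so |λ|^2 = 3 and |λ| = sqrt(3) ≈ 1.7321.
Thus the eigenvalues (to 4 decimals) are 1.5 ± 0.866i (modulus 1.7321). The spectral radius is the largest modulus: r(A) = sqrt(3) ≈ 1.7321. (Cross-check: r(A) ≤ ||A||_2 ≈ 4.3028; equality holds whenever A is normal, though it can also hold for some non-normal A.)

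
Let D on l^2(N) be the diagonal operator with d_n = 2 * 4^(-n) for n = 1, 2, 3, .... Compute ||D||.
||D|| = 1/2 (attained at n = 1)

For D diagonal, ||D|| = sup_n |d_n|. The sequence d_n = 2 * 4^(-n) is positive and strictly decreasing (ratio 4^(-1) < 1), so the supremum is d_1 = 2/4 = 1/2. Hence ||D|| = 1/2.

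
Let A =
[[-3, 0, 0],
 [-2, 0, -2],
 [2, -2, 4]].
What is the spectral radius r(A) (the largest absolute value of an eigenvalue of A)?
r(A) = (4 + sqrt(32))/2 ≈ 4.8284

The eigenvalues of A are the roots of its characteristic polynomial. With M = A (coefficients from the trace, the sum of principal 2x2 minors, and det A):
  p(λ) = det(λ I - M) = λ^3 - λ^2 - 16λ - 12.
By the rational root theorem any rational root is an integer divisor of 12. Testing λ = -3: p(-3) = -27 - 9 + 48 - 12 = 0, so λ = -3 is a root. Dividing out (λ + 3) leaves p(λ) = (λ + 3)(λ^2 - 4λ - 4). For λ^2 - 4λ - 4 the discriminant is 32. It is nonnegative but not a perfect square, so the roots are real and irrational: λ = (4 ± sqrt(32))/2 ≈ 4.8284, -0.8284.
Thus the eigenvalues (to 4 decimals) are 4.8284 (modulus 4.8284); -0.8284 (modulus 0.8284); -3 (modulus 3). The spectral radius is the largest modulus: r(A) = (4 + sqrt(32))/2 ≈ 4.8284. (Cross-check: r(A) ≤ ||A||_2 ≈ 5.7596; equality holds whenever A is normal, though it can also hold for some non-normal A.)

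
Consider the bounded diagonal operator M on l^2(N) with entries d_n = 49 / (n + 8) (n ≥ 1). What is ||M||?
||M|| = 49/9 (attained at n = 1)

For M diagonal, ||M|| = sup_n |d_n| = sup_n 49/(n + 8). This is positive and strictly decreasing in n, so the supremum is attained at n = 1: d_1 = 49/(1 + 8) = 49/9. Hence ||M|| = 49/9.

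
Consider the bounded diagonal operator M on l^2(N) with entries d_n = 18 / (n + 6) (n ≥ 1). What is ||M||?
||M|| = 18/7 (attained at n = 1)

For M diagonal, ||M|| = sup_n |d_n| = sup_n 18/(n + 6). This is positive and strictly decreasing in n, so the supremum is attained at n = 1: d_1 = 18/(1 + 6) = 18/7. Hence ||M|| = 18/7.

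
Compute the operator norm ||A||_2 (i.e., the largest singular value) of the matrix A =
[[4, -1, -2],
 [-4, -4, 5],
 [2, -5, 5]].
||A||_2 ≈ 9.7589 (= sqrt(largest eigenvalue of A^T A))

||A||_2 = sigma_max(A) = sqrt(lambda_max(A^T A)). Form the symmetric matrix M = A^T A =
[[36, 2, -18],
 [2, 42, -43],
 [-18, -43, 54]].
Its characteristic polynomial (trace, sum of principal 2x2 minors, determinant of M give the coefficients) is
  p(λ) = det(λ I - M) = λ^3 - 132λ^2 + 3547λ - 4356.
No integer candidate from the rational root theorem (±divisors of 4356) is a root, so the roots are irrational. The cubic discriminant is Δ = 36836771252 > 0, so there are three distinct real roots. p(1) = -940 and p(2) = 2218 have opposite signs, so a root lies in (1, 2); Newton's method refines it to λ ≈ 1.2893. p(35) = 964 and p(36) = -1080 have opposite signs, so a root lies in (35, 36); Newton's method refines it to λ ≈ 35.4747. p(95) = -1316 and p(96) = 4380 have opposite signs, so a root lies in (95, 96); Newton's method refines it to λ ≈ 95.2359. Check (Vieta): the three roots sum to 132, matching tr M = 132.
So the eigenvalues of A^T A are ≈ 1.2893, 35.4747, 95.2359 (all ≥ 0, as they must be for A^T A). The largest is λ_max ≈ 95.2359, hence ||A||_2 = sqrt(λ_max) ≈ 9.7589.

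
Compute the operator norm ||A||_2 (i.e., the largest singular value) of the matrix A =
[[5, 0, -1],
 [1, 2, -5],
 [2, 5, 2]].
||A||_2 ≈ 6.5596 (= sqrt(largest eigenvalue of A^T A))

||A||_2 = sigma_max(A) = sqrt(lambda_max(A^T A)). Form the symmetric matrix M = A^T A =
[[30, 12, -6],
 [12, 29, 0],
 [-6, 0, 30]].
Its characteristic polynomial (trace, sum of principal 2x2 minors, determinant of M give the coefficients) is
  p(λ) = det(λ I - M) = λ^3 - 89λ^2 + 2460λ - 20736.
No integer candidate from the rational root theorem (±divisors of 20736) is a root, so the roots are irrational. The cubic discriminant is Δ = 23442192 > 0, so there are three distinct real roots. p(16) = -64 and p(17) = 276 have opposite signs, so a root lies in (16, 17); Newton's method refines it to λ ≈ 16.1716. p(29) = 144 and p(30) = -36 have opposite signs, so a root lies in (29, 30); Newton's method refines it to λ ≈ 29.8002. p(43) = -10 and p(44) = 384 have opposite signs, so a root lies in (43, 44); Newton's method refines it to λ ≈ 43.0282. Check (Vieta): the three roots sum to 89, matching tr M = 89.
So the eigenvalues of A^T A are ≈ 16.1716, 29.8002, 43.0282 (all ≥ 0, as they must be for A^T A). The largest is λ_max ≈ 43.0282, hence ||A||_2 = sqrt(λ_max) ≈ 6.5596.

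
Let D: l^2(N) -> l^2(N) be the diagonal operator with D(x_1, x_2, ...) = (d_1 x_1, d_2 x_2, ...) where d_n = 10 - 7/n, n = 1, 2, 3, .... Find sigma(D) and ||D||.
sigma(D) = {10 - 7/n : n ≥ 1} ∪ {10}; ||D|| = 10

A bounded diagonal operator on l^2 with diagonal entries d_n has spectrum equal to the closure of {d_n : n ≥ 1}: every d_n is an eigenvalue (with eigenvector e_n), so {d_n} ⊂ sigma(D); the spectrum is closed, so its closure is too; and for lambda not in the closure, (D - lambda I) has bounded inverse (the diagonal entries 1/(d_n - lambda) are bounded). For our sequence d_n = 10 - 7/n, n = 1, 2, 3, ...:
  - {d_n} = {10 - 7/n : n ≥ 1}; the only limit point is 10
  - closure = {10 - 7/n : n ≥ 1} ∪ {10}
For the norm: a diagonal operator has ||D|| = sup_n |d_n|. Here d_n = 10 - 7/n increases monotonically from d_1 = 3 toward 10, with all terms in [3, 10); so sup_n |d_n| = 10 (the supremum is the limit, not attained). So ||D|| = 10.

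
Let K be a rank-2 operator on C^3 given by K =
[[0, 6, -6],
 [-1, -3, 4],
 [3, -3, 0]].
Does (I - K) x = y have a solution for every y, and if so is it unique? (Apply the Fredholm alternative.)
(I - K) is invertible (det(I - K) = 40 ≠ 0), so for every y in C^3 the equation (I - K) x = y has a unique solution.

K has rank 2 and factors as K = U V^T = u1 v1^T + u2 v2^T with u1 = (3, -1, -3), v1 = (0, 2, -2), u2 = (0, 1, -3), v2 = (-1, -1, 2) (multiplying out reproduces the displayed K). The nonzero eigenvalues of U V^T coincide with those of the 2 x 2 matrix G = V^T U = [[v1·u1, v1·u2], [v2·u1, v2·u2]] = [[4, 8], [-8, -7]], and by the Sylvester determinant identity det(I_3 - U V^T) = det(I_2 - V^T U) = det([[-3, -8], [8, 8]]) = (-3)(8) - (-8)(8) = 40. (Direct check: I - K =
[[1, -6, 6],
 [1, 4, -4],
 [-3, 3, 1]]
has determinant 40.) The finite-dimensional Fredholm alternative says: either (I - K) is invertible, or ker(I - K) ≠ {0} and then range(I - K) = ker((I - K)^*)^⊥, with dim ker(I - K) = dim ker((I - K)^*). Since det(I - K) ≠ 0, 1 is not an eigenvalue of K and ker(I - K) = {0}, so we are in the first case: for every y there is a unique x = (I - K)^(-1) y. (Explicitly, by the Woodbury identity, (I - U V^T)^(-1) = I + U (I_2 - G)^(-1) V^T.)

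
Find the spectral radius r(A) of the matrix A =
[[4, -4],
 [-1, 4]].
r(A) = 6

The eigenvalues of A are the roots of its characteristic polynomial. With M = A (coefficients from the trace and determinant):
  p(λ) = det(λ I - M) = λ^2 - 8λ + 12.
For λ^2 - 8λ + 12 the discriminant is 16. It is a perfect square (4^2), so the roots are rational: λ = (8 ± 4)/2 = 6, 2.
Thus the eigenvalues (to 4 decimals) are 6 (modulus 6); 2 (modulus 2). The spectral radius is the largest modulus: r(A) = 6. (Cross-check: r(A) ≤ ||A||_2 ≈ 6.772; equality holds whenever A is normal, though it can also hold for some non-normal A.)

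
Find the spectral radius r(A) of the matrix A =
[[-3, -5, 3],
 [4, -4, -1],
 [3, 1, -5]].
r(A) ≈ 5.5019

The eigenvalues of A are the roots of its characteristic polynomial. With M = A (coefficients from the trace, the sum of principal 2x2 minors, and det A):
  p(λ) = det(λ I - M) = λ^3 + 12λ^2 + 59λ + 100.
No integer candidate from the rational root theorem (±divisors of 100) is a root, so the roots are irrational. The cubic discriminant is Δ = -7052 < 0, so there is one real root and a complex-conjugate pair. p(-4) = -8 and p(-3) = 4 have opposite signs, so a root lies in (-4, -3); Newton's method refines it to λ ≈ -3.3035. Dividing out (λ - (-3.3035)) leaves approximately λ^2 + 8.6965λ + 30.2714. For λ^2 + 8.6965λ + 30.2714 the discriminant is -45.4555. It is negative, so the remaining roots are the complex-conjugate pair λ ≈ -4.3483 ± 3.371i. Their product equals the constant term, so |λ|^2 ≈ 30.2714 and |λ| ≈ 5.5019.
Thus the eigenvalues (to 4 decimals) are -3.3035 (modulus 3.3035); -4.3483 ± 3.371i (modulus 5.5019). The spectral radius is the largest modulus: r(A) ≈ 5.5019. (Cross-check: r(A) ≤ ||A||_2 ≈ 8.3044; equality holds whenever A is normal, though it can also hold for some non-normal A.)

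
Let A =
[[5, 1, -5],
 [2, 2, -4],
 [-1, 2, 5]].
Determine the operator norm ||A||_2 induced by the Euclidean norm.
||A||_2 ≈ 9.5148 (= sqrt(largest eigenvalue of A^T A))

||A||_2 = sigma_max(A) = sqrt(lambda_max(A^T A)). Form the symmetric matrix M = A^T A =
[[30, 7, -38],
 [7, 9, -3],
 [-38, -3, 66]].
Its characteristic polynomial (trace, sum of principal 2x2 minors, determinant of M give the coefficients) is
  p(λ) = det(λ I - M) = λ^3 - 105λ^2 + 1342λ - 2916.
No integer candidate from the rational root theorem (±divisors of 2916) is a root, so the roots are irrational. The cubic discriminant is Δ = 3852016916 > 0, so there are three distinct real roots. p(2) = -644 and p(3) = 192 have opposite signs, so a root lies in (2, 3); Newton's method refines it to λ ≈ 2.7484. p(11) = 472 and p(12) = -204 have opposite signs, so a root lies in (11, 12); Newton's method refines it to λ ≈ 11.7192. p(90) = -3636 and p(91) = 3272 have opposite signs, so a root lies in (90, 91); Newton's method refines it to λ ≈ 90.5323. Check (Vieta): the three roots sum to 105, matching tr M = 105.
So the eigenvalues of A^T A are ≈ 2.7484, 11.7192, 90.5323 (all ≥ 0, as they must be for A^T A). The largest is λ_max ≈ 90.5323, hence ||A||_2 = sqrt(λ_max) ≈ 9.5148.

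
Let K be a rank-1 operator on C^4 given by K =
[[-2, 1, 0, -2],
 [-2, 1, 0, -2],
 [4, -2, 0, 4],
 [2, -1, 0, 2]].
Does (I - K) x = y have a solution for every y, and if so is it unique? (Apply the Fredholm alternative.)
(I - K) is singular (det(I - K) = 0, i.e. 1 ∈ sigma(K)). (I - K) x = y is solvable iff y ⊥ ker((I - K)^*) = span{(-2, 1, 0, -2)}, i.e. iff -2y_1 + y_2 - 2y_4 = 0. When solvable, the solutions are x = y + c·(1, 1, -2, -1), c arbitrary (ker(I - K) = span{(1, 1, -2, -1)}, dimension 1).

K has rank 1, so it is an outer product K = u v^T: every row of K is a multiple of one row vector. Reading off the entries, u = (1, 1, -2, -1) and v = (-2, 1, 0, -2) (row i of K equals u_i·v^T). A rank-one matrix u v^T satisfies K u = u (v·u) and kills the (3)-dimensional subspace v^⊥, so its characteristic polynomial is lambda^3 (lambda - v·u) with v·u = tr K = 1. Hence the eigenvalues of I - K are 1 (multiplicity 3) and 1 - (1) = 0, so det(I - K) = 0. (Direct check: I - K =
[[3, -1, 0, 2],
 [2, 0, 0, 2],
 [-4, 2, 1, -4],
 [-2, 1, 0, -1]]
has determinant 0.) So 1 is an eigenvalue of K and (I - K) is not invertible. The finite-dimensional Fredholm alternative says: either (I - K) is invertible, or ker(I - K) ≠ {0} and then range(I - K) = ker((I - K)^*)^⊥, with dim ker(I - K) = dim ker((I - K)^*). We are in the second case, so we need both kernels. Kernel of I - K: (I - K) u = u - u (v·u) = u - u = 0, so ker(I - K) = span{u} = span{(1, 1, -2, -1)} (it is exactly 1-dimensional because rank(I - K) = 3). Kernel of the adjoint: K is real, so (I - K)^* = I - K^T = I - v u^T, and (I - v u^T) v = v - v (u·v) = 0; hence ker((I - K)^*) = span{v} = span{(-2, 1, 0, -2)}. Therefore (I - K) x = y is solvable iff <y, v> = 0, i.e. iff -2y_1 + y_2 - 2y_4 = 0. When this holds, K y = u (v·y) = 0, so (I - K) y = y and x = y is a particular solution; the full solution set is the line x = y + c·u = y + c·(1, 1, -2, -1), c ∈ C.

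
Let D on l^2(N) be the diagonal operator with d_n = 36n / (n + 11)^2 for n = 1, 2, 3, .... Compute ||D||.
||D|| = 9/11 (attained at n = 11)

For D diagonal, ||D|| = sup_n |d_n|. Treat f(x) = 36x / (x + 11)^2 for real x > 0. By the quotient rule, f'(x) = 36(11 - x)/(x + 11)^3, which is positive for x < 11 and negative for x > 11. So f has a unique maximum at x = 11, and since 11 is a positive integer, the supremum over n ≥ 1 is attained at n = 11: d_11 = 36·11/(11 + 11)^2 = 36·11/484 = 9/11. Hence ||D|| = 9/11.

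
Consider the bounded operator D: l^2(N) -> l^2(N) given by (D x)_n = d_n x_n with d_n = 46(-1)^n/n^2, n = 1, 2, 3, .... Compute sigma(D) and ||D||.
sigma(D) = {46(-1)^n/n^2 : n ≥ 1} ∪ {0}; ||D|| = 46

A bounded diagonal operator on l^2 with diagonal entries d_n has spectrum equal to the closure of {d_n : n ≥ 1}: every d_n is an eigenvalue (with eigenvector e_n), so {d_n} ⊂ sigma(D); the spectrum is closed, so its closure is too; and for lambda not in the closure, (D - lambda I) has bounded inverse (the diagonal entries 1/(d_n - lambda) are bounded). For our sequence d_n = 46(-1)^n/n^2, n = 1, 2, 3, ...:
  - {d_n} = {46(-1)^n/n^2 : n ≥ 1}; the only limit point is 0
  - closure = {46(-1)^n/n^2 : n ≥ 1} ∪ {0}
For the norm: a diagonal operator has ||D|| = sup_n |d_n|. Here |d_n| = 46/n^2 is decreasing, so sup_n |d_n| = |d_1| = 46. So ||D|| = 46.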